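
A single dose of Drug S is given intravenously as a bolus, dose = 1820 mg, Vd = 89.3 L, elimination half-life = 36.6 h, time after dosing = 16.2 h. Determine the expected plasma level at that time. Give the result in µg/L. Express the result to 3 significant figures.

C₀ = Dose / Vd = 1820 / 89.3 = 20.38 mg/L
k = ln2 / t½ = 0.693147 / 36.6 = 0.01894 h⁻¹
C = C₀ · e^(−k·t) = 20.38 × e^(−0.01894 × 16.2)
  = 20.38 × 0.7358 = 15.00 mg/L
Convert: 15.00 mg/L × 1000 = 15000 µg/L

15000 µg/L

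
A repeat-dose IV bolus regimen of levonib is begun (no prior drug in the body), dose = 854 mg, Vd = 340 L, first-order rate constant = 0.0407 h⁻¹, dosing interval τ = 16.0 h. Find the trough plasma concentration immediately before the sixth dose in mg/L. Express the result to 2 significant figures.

C₀ per dose = Dose / Vd = 854 / 340 = 2.512 mg/L
Fraction remaining after one interval: r = e^(−kτ) = e^(−0.04070 × 16.0) = 0.5214
Before dose 6, 5 doses have been given (aged 1τ, 2τ, 3τ, 4τ, 5τ).
C_trough = C₀ × (r + r² + … + r^5) = C₀ × r(1−r^5)/(1−r)
        = 2.512 × 0.5214 × (1 − 0.03853) / (1 − 0.5214) = 2.631 mg/L

2.6 mg/L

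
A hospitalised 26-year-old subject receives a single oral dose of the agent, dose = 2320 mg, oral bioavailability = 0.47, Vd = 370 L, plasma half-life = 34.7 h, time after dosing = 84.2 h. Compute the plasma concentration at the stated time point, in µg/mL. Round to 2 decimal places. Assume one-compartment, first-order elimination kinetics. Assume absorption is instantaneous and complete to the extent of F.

Amount reaching circulation = F × Dose = 0.47 × 2320 = 1090 mg
C₀ = F·Dose / Vd = 1090 / 370 = 2.946 mg/L
k = ln2 / t½ = 0.693147 / 34.7 = 0.01998 h⁻¹
C = C₀ · e^(−k·t) = 2.946 × e^(−0.01998 × 84.2)
  = 2.946 × 0.1859 = 0.5477 mg/L
(0.5477 mg/L = 0.5477 µg/mL)

0.55 µg/mL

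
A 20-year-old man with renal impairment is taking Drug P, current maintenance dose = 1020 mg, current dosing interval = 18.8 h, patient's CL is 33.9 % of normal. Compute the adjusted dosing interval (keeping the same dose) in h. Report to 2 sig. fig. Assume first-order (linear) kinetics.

55 h

To keep the same average steady-state level, dosing rate must scale with clearance.
CL ratio = 33.9 / 100 = 0.3390
New interval (same dose) = 18.8 / 0.3390 = 55.46 h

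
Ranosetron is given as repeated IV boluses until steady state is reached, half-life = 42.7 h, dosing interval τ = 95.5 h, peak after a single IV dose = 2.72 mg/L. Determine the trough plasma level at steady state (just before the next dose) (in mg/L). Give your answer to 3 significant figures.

k = ln2 / t½ = 0.693147 / 42.7 = 0.01623 h⁻¹
e^(−kτ) = e^(−0.01623 × 95.5) = 0.2123
Accumulation ratio R = 1 / (1 − e^(−kτ)) = 1 / (1 − 0.2123) = 1.270
Steady-state trough = C₀ × R × e^(−kτ) = 2.72 × 1.270 × 0.2123 = 0.7334 mg/L

0.733 mg/L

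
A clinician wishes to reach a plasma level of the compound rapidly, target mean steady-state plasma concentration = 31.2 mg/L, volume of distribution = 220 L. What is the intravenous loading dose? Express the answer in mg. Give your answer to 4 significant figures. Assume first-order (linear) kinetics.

6864 mg

LD = Css × Vd = 31.2 × 220 = 6864 mg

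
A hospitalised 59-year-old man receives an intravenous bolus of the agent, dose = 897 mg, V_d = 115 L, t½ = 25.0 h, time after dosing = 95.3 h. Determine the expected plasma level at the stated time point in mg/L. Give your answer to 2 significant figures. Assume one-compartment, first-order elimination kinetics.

0.56 mg/L

C₀ = Dose / Vd = 897.0 / 115 = 7.800 mg/L
k = ln2 / t½ = 0.693147 / 25.0 = 0.02773 h⁻¹
C = C₀ · e^(−k·t) = 7.800 × e^(−0.02773 × 95.3)
  = 7.800 × 0.07117 = 0.5551 mg/L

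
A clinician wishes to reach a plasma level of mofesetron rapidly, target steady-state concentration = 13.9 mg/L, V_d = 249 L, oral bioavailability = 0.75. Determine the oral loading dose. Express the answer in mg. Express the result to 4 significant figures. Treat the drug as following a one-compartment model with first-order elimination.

4615 mg

LD = Css × Vd / F = 13.9 × 249 / 0.75 = 4615 mg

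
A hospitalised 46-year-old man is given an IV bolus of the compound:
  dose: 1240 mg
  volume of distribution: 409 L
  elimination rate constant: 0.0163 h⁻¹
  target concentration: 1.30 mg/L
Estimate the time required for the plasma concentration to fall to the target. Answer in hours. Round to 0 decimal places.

52 h

C₀ = Dose / Vd = 1240 / 409 = 3.032 mg/L
t = ln(C₀ / C) / k = ln(3.032 / 1.30) / 0.01630
  = ln(2.332) / 0.01630 = 0.8467 / 0.01630 = 51.94 h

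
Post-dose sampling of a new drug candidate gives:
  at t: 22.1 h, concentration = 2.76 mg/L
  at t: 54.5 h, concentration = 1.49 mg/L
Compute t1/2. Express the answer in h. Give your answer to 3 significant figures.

k = ln(C₁/C₂) / (t₂ − t₁) = ln(2.76/1.49) / (54.5 − 22.1)
  = 0.6165 / 32.40 = 0.01903 h⁻¹
t½ = ln2 / k = 0.693147 / 0.01903 = 36.42 h

36.4 h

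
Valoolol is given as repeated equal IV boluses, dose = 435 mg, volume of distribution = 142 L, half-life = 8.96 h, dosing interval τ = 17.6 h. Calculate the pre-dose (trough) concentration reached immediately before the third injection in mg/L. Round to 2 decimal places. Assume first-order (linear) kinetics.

C₀ per dose = Dose / Vd = 435 / 142 = 3.063 mg/L
k = ln2 / t½ = 0.693147 / 8.96 = 0.07736 h⁻¹
Fraction remaining after one interval: r = e^(−kτ) = e^(−0.07736 × 17.6) = 0.2563
Before dose 3, 2 doses have been given (aged 1τ, 2τ).
C_trough = C₀ × (r + r²) = 3.063 × (0.2563 + 0.06569) = 0.9863 mg/L

0.99 mg/L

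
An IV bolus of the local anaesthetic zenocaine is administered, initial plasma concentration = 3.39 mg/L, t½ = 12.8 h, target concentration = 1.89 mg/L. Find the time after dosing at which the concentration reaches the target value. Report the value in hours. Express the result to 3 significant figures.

10.8 h

k = ln2 / t½ = 0.693147 / 12.8 = 0.05415 h⁻¹
t = ln(C₀ / C) / k = ln(3.390 / 1.89) / 0.05415
  = ln(1.794) / 0.05415 = 0.5844 / 0.05415 = 10.79 h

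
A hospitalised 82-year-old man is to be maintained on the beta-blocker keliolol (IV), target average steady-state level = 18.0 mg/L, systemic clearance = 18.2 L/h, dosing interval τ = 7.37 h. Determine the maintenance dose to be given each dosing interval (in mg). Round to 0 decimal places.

At steady state, Dose/τ = Css × CL.
Dose = Css × CL × τ = 18.0 × 18.20 × 7.37 = 2414 mg

2414 mg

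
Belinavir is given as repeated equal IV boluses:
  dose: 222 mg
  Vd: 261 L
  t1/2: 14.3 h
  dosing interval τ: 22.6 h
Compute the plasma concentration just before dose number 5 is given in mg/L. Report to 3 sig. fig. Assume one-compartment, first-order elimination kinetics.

C₀ per dose = Dose / Vd = 222 / 261 = 0.8506 mg/L
k = ln2 / t½ = 0.693147 / 14.3 = 0.04847 h⁻¹
Fraction remaining after one interval: r = e^(−kτ) = e^(−0.04847 × 22.6) = 0.3344
Before dose 5, 4 doses have been given (aged 1τ, 2τ, 3τ, 4τ).
C_trough = C₀ × (r + r² + … + r^4) = C₀ × r(1−r^4)/(1−r)
        = 0.8506 × 0.3344 × (1 − 0.01250) / (1 − 0.3344) = 0.4220 mg/L

0.422 mg/L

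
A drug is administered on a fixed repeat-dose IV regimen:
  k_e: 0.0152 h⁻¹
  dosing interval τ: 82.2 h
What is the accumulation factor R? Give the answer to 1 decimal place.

e^(−kτ) = e^(−0.01520 × 82.2) = 0.2867
Accumulation ratio R = 1 / (1 − e^(−kτ)) = 1 / (1 − 0.2867) = 1.402

1.4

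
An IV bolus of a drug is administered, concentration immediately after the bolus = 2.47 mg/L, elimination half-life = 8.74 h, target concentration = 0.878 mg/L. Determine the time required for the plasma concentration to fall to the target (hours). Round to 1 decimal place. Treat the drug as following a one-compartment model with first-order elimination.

k = ln2 / t½ = 0.693147 / 8.74 = 0.07931 h⁻¹
t = ln(C₀ / C) / k = ln(2.470 / 0.878) / 0.07931
  = ln(2.813) / 0.07931 = 1.034 / 0.07931 = 13.04 h

13.0 h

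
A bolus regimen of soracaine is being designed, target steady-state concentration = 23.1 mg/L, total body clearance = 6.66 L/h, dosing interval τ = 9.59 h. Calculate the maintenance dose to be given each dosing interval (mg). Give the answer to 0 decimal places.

1475 mg

At steady state, Dose/τ = Css × CL.
Dose = Css × CL × τ = 23.1 × 6.660 × 9.59 = 1475 mg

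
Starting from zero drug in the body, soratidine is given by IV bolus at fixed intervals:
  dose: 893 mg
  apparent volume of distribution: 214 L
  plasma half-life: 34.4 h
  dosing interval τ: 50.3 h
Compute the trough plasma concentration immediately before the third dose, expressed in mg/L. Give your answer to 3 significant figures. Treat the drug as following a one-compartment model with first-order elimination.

C₀ per dose = Dose / Vd = 893 / 214 = 4.173 mg/L
k = ln2 / t½ = 0.693147 / 34.4 = 0.02015 h⁻¹
Fraction remaining after one interval: r = e^(−kτ) = e^(−0.02015 × 50.3) = 0.3629
Before dose 3, 2 doses have been given (aged 1τ, 2τ).
C_trough = C₀ × (r + r²) = 4.173 × (0.3629 + 0.1317) = 2.064 mg/L

2.06 mg/L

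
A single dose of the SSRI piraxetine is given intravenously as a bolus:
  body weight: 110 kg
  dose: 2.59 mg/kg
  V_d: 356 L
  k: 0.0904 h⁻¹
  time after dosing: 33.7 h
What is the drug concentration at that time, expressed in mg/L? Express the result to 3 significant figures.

Total dose = 2.59 × 110 = 284.9 mg
C₀ = Dose / Vd = 284.9 / 356 = 0.8003 mg/L
C = C₀ · e^(−k·t) = 0.8003 × e^(−0.09040 × 33.7)
  = 0.8003 × 0.04753 = 0.03804 mg/L

0.0380 mg/L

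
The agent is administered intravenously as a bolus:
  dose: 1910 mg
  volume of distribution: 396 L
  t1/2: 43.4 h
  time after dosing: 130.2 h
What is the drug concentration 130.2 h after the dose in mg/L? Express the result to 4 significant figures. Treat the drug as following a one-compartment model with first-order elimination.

C₀ = Dose / Vd = 1910 / 396 = 4.823 mg/L
k = ln2 / t½ = 0.693147 / 43.4 = 0.01597 h⁻¹
t / t½ = 130.2 / 43.4 = 3 half-lives
C = C₀ × (1/2)^3 = 4.823 × 0.1250 = 0.6029 mg/L

0.6029 mg/L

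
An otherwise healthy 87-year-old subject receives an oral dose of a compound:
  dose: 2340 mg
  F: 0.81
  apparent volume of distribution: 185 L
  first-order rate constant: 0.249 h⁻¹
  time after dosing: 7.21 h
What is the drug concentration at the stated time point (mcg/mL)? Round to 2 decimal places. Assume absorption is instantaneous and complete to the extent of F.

Amount reaching circulation = F × Dose = 0.81 × 2340 = 1895 mg
C₀ = F·Dose / Vd = 1895 / 185 = 10.24 mg/L
C = C₀ · e^(−k·t) = 10.24 × e^(−0.2490 × 7.21)
  = 10.24 × 0.1661 = 1.701 mg/L
(1.701 mg/L = 1.701 mcg/mL)

1.70 mcg/mL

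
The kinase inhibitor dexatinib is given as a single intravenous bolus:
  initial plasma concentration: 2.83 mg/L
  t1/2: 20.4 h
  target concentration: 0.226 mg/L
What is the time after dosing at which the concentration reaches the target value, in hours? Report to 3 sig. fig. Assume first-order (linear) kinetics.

k = ln2 / t½ = 0.693147 / 20.4 = 0.03398 h⁻¹
t = ln(C₀ / C) / k = ln(2.830 / 0.226) / 0.03398
  = ln(12.52) / 0.03398 = 2.527 / 0.03398 = 74.37 h

74.4 h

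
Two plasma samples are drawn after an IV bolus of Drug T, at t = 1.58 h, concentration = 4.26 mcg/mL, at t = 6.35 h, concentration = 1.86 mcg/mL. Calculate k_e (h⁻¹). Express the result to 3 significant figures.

0.174 h⁻¹

k = ln(C₁/C₂) / (t₂ − t₁) = ln(4.26/1.86) / (6.35 − 1.58)
  = 0.8287 / 4.770 = 0.1737 h⁻¹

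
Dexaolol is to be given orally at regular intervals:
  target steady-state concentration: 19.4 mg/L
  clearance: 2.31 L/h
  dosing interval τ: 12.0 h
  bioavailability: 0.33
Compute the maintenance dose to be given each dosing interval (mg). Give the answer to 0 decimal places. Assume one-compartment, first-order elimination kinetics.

At steady state, F × (Dose/τ) = Css × CL.
Dose = Css × CL × τ / F = 19.4 × 2.310 × 12.0 / 0.33 = 1630 mg

1630 mg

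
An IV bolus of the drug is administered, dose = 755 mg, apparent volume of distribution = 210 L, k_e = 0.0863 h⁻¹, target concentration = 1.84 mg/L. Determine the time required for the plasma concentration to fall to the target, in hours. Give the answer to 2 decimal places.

C₀ = Dose / Vd = 755.0 / 210 = 3.595 mg/L
t = ln(C₀ / C) / k = ln(3.595 / 1.84) / 0.08630
  = ln(1.954) / 0.08630 = 0.6699 / 0.08630 = 7.762 h

7.76 h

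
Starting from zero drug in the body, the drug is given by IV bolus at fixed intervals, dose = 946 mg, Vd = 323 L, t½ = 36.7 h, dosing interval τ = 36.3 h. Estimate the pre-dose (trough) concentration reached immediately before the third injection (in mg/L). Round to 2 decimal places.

2.22 mg/L

C₀ per dose = Dose / Vd = 946 / 323 = 2.929 mg/L
k = ln2 / t½ = 0.693147 / 36.7 = 0.01889 h⁻¹
Fraction remaining after one interval: r = e^(−kτ) = e^(−0.01889 × 36.3) = 0.5037
Before dose 3, 2 doses have been given (aged 1τ, 2τ).
C_trough = C₀ × (r + r²) = 2.929 × (0.5037 + 0.2537) = 2.218 mg/L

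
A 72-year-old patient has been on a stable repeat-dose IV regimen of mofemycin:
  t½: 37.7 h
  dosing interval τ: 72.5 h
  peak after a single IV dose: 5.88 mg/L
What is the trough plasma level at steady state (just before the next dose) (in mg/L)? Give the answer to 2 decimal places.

2.11 mg/L

k = ln2 / t½ = 0.693147 / 37.7 = 0.01839 h⁻¹
e^(−kτ) = e^(−0.01839 × 72.5) = 0.2636
Accumulation ratio R = 1 / (1 − e^(−kτ)) = 1 / (1 − 0.2636) = 1.358
Steady-state trough = C₀ × R × e^(−kτ) = 5.88 × 1.358 × 0.2636 = 2.105 mg/L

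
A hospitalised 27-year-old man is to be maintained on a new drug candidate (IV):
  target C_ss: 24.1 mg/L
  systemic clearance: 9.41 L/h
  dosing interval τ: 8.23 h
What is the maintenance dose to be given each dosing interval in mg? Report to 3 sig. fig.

1870 mg

At steady state, Dose/τ = Css × CL.
Dose = Css × CL × τ = 24.1 × 9.410 × 8.23 = 1866 mg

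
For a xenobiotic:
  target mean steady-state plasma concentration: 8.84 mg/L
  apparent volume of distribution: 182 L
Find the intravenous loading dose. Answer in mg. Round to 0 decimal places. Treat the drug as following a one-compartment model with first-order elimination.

LD = Css × Vd = 8.84 × 182 = 1609 mg

1609 mg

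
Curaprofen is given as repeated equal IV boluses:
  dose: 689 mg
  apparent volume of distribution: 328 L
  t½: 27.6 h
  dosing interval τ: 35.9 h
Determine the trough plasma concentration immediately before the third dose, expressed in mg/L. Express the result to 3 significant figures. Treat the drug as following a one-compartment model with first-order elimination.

C₀ per dose = Dose / Vd = 689 / 328 = 2.101 mg/L
k = ln2 / t½ = 0.693147 / 27.6 = 0.02511 h⁻¹
Fraction remaining after one interval: r = e^(−kτ) = e^(−0.02511 × 35.9) = 0.4060
Before dose 3, 2 doses have been given (aged 1τ, 2τ).
C_trough = C₀ × (r + r²) = 2.101 × (0.4060 + 0.1648) = 1.199 mg/L

1.20 mg/L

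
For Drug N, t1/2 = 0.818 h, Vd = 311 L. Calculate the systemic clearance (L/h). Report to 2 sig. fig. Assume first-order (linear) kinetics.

k = ln2 / t½ = 0.693147 / 0.818 = 0.8474 h⁻¹
CL = k × Vd = 0.8474 × 311 = 263.5 L/h

260 L/h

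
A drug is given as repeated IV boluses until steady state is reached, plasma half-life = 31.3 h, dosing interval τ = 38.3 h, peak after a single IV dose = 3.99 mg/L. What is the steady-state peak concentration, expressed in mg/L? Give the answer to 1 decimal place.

7.0 mg/L

k = ln2 / t½ = 0.693147 / 31.3 = 0.02215 h⁻¹
e^(−kτ) = e^(−0.02215 × 38.3) = 0.4281
Accumulation ratio R = 1 / (1 − e^(−kτ)) = 1 / (1 − 0.4281) = 1.749
Steady-state peak = C₀ × R = 3.99 × 1.749 = 6.979 mg/L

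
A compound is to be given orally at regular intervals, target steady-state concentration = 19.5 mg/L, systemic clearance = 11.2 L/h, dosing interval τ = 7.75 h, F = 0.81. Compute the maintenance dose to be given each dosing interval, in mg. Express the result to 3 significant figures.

2090 mg

At steady state, F × (Dose/τ) = Css × CL.
Dose = Css × CL × τ / F = 19.5 × 11.20 × 7.75 / 0.81 = 2090 mg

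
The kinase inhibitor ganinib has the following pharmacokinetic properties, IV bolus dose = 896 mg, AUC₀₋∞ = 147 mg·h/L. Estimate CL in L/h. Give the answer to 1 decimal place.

6.1 L/h

CL = Dose / AUC = 896 / 147 = 6.095 L/h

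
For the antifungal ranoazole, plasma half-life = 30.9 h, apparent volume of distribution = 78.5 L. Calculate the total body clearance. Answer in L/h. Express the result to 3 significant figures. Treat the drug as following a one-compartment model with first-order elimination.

1.76 L/h

k = ln2 / t½ = 0.693147 / 30.9 = 0.02243 h⁻¹
CL = k × Vd = 0.02243 × 78.5 = 1.761 L/h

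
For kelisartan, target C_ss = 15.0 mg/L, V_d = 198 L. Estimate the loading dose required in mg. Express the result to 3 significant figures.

2970 mg

LD = Css × Vd = 15.0 × 198 = 2970 mg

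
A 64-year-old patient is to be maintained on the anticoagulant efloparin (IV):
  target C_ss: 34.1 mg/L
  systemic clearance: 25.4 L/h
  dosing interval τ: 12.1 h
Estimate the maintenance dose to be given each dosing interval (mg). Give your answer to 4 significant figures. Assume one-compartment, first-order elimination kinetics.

At steady state, Dose/τ = Css × CL.
Dose = Css × CL × τ = 34.1 × 25.40 × 12.1 = 10480 mg

10480 mg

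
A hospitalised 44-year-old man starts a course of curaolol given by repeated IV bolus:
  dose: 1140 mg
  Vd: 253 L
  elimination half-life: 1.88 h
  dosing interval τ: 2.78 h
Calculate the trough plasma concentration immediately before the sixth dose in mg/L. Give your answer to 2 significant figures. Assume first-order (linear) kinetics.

2.5 mg/L

C₀ per dose = Dose / Vd = 1140 / 253 = 4.506 mg/L
k = ln2 / t½ = 0.693147 / 1.88 = 0.3687 h⁻¹
Fraction remaining after one interval: r = e^(−kτ) = e^(−0.3687 × 2.78) = 0.3588
Before dose 6, 5 doses have been given (aged 1τ, 2τ, 3τ, 4τ, 5τ).
C_trough = C₀ × (r + r² + … + r^5) = C₀ × r(1−r^5)/(1−r)
        = 4.506 × 0.3588 × (1 − 0.005947) / (1 − 0.3588) = 2.506 mg/L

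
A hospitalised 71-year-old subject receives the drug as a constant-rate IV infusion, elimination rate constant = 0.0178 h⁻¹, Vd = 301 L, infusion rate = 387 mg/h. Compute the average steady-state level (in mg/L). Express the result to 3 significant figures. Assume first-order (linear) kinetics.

72.2 mg/L

CL = k × Vd = 0.01780 × 301 = 5.358 L/h
At steady state Css = R₀ / CL = 387 / 5.358 = 72.23 mg/L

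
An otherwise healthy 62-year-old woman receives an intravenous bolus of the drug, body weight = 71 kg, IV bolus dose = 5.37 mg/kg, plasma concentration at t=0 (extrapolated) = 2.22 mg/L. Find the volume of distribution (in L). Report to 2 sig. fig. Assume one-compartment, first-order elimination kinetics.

170 L

Dose = 5.37 × 71 = 381.3 mg
Vd = Dose / C₀ = 381.3 / 2.22 = 171.8 L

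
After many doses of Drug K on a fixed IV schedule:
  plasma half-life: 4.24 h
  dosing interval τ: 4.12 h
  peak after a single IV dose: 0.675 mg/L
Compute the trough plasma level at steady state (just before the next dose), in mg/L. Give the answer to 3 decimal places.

0.702 mg/L

k = ln2 / t½ = 0.693147 / 4.24 = 0.1635 h⁻¹
e^(−kτ) = e^(−0.1635 × 4.12) = 0.5099
Accumulation ratio R = 1 / (1 − e^(−kτ)) = 1 / (1 − 0.5099) = 2.040
Steady-state trough = C₀ × R × e^(−kτ) = 0.675 × 2.040 × 0.5099 = 0.7021 mg/L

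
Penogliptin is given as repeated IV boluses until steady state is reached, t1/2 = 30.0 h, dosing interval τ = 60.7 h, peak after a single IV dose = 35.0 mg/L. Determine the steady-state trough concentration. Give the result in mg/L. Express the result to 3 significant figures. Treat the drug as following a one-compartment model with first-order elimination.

11.4 mg/L

k = ln2 / t½ = 0.693147 / 30.0 = 0.02310 h⁻¹
e^(−kτ) = e^(−0.02310 × 60.7) = 0.2461
Accumulation ratio R = 1 / (1 − e^(−kτ)) = 1 / (1 − 0.2461) = 1.326
Steady-state trough = C₀ × R × e^(−kτ) = 35.0 × 1.326 × 0.2461 = 11.42 mg/L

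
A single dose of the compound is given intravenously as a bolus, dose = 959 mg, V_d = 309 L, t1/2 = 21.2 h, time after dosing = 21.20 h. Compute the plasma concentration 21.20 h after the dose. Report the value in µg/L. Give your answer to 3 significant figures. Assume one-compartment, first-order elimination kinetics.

1550 µg/L

C₀ = Dose / Vd = 959.0 / 309 = 3.104 mg/L
k = ln2 / t½ = 0.693147 / 21.2 = 0.03270 h⁻¹
t / t½ = 21.20 / 21.2 = 1 half-lives
C = C₀ × (1/2)^1 = 3.104 × 0.5000 = 1.552 mg/L
Convert: 1.552 mg/L × 1000 = 1552 µg/L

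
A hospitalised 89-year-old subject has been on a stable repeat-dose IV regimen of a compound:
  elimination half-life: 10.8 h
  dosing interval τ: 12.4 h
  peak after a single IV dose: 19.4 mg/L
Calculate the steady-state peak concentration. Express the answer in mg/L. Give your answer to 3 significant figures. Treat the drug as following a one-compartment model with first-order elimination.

k = ln2 / t½ = 0.693147 / 10.8 = 0.06418 h⁻¹
e^(−kτ) = e^(−0.06418 × 12.4) = 0.4512
Accumulation ratio R = 1 / (1 − e^(−kτ)) = 1 / (1 − 0.4512) = 1.822
Steady-state peak = C₀ × R = 19.4 × 1.822 = 35.35 mg/L

35.4 mg/L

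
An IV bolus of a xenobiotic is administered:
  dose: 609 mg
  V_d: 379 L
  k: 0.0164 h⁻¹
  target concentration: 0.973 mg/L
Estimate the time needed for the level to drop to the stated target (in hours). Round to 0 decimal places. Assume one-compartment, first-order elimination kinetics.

C₀ = Dose / Vd = 609.0 / 379 = 1.607 mg/L
t = ln(C₀ / C) / k = ln(1.607 / 0.973) / 0.01640
  = ln(1.652) / 0.01640 = 0.5020 / 0.01640 = 30.61 h

31 h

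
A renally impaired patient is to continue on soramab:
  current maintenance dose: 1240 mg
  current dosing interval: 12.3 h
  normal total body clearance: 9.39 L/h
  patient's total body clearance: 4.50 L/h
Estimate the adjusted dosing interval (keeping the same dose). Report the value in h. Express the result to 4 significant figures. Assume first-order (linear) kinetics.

25.67 h

To keep the same average steady-state level, dosing rate must scale with clearance.
CL ratio = 4.50 / 9.39 = 0.4792
New interval (same dose) = 12.3 / 0.4792 = 25.67 h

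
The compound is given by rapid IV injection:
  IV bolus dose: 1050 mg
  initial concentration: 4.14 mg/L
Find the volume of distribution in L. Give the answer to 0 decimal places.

254 L

Vd = Dose / C₀ = 1050 / 4.14 = 253.6 L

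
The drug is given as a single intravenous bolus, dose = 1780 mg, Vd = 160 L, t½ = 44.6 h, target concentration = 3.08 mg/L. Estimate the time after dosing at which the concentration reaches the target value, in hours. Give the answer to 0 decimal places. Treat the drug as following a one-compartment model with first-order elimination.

C₀ = Dose / Vd = 1780 / 160 = 11.13 mg/L
k = ln2 / t½ = 0.693147 / 44.6 = 0.01554 h⁻¹
t = ln(C₀ / C) / k = ln(11.13 / 3.08) / 0.01554
  = ln(3.614) / 0.01554 = 1.285 / 0.01554 = 82.69 h

83 h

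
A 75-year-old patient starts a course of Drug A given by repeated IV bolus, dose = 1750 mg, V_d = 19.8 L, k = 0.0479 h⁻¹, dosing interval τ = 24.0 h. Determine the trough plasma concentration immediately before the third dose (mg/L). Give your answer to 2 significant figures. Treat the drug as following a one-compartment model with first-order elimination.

C₀ per dose = Dose / Vd = 1750 / 19.8 = 88.38 mg/L
Fraction remaining after one interval: r = e^(−kτ) = e^(−0.04790 × 24.0) = 0.3168
Before dose 3, 2 doses have been given (aged 1τ, 2τ).
C_trough = C₀ × (r + r²) = 88.38 × (0.3168 + 0.1004) = 36.87 mg/L

37 mg/L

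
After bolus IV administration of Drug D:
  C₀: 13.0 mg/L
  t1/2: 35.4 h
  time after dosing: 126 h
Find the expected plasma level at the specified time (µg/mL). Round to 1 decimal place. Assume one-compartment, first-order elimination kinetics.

1.1 µg/mL

k = ln2 / t½ = 0.693147 / 35.4 = 0.01958 h⁻¹
C = C₀ · e^(−k·t) = 13.00 × e^(−0.01958 × 126)
  = 13.00 × 0.08483 = 1.103 mg/L
(1.103 mg/L = 1.103 µg/mL)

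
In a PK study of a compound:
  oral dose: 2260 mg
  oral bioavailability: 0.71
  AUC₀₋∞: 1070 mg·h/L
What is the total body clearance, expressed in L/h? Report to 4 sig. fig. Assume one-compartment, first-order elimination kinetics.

1.500 L/h

CL = F·Dose / AUC = 0.71 × 2260 / 1070 = 1.500 L/h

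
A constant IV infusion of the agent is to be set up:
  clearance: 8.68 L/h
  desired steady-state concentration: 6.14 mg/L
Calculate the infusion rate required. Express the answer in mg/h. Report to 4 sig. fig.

At steady state, infusion rate R₀ = Css × CL = 6.14 × 8.680 = 53.30 mg/h

53.30 mg/h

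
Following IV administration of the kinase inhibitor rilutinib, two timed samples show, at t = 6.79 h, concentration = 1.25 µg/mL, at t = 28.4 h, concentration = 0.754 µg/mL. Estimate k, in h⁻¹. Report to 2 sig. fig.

0.023 h⁻¹

k = ln(C₁/C₂) / (t₂ − t₁) = ln(1.25/0.754) / (28.4 − 6.79)
  = 0.5055 / 21.61 = 0.02339 h⁻¹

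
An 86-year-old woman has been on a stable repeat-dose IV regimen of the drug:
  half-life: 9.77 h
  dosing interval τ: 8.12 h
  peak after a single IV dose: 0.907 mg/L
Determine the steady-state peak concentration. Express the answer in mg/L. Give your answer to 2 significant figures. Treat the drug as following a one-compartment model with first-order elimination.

2.1 mg/L

k = ln2 / t½ = 0.693147 / 9.77 = 0.07095 h⁻¹
e^(−kτ) = e^(−0.07095 × 8.12) = 0.5621
Accumulation ratio R = 1 / (1 − e^(−kτ)) = 1 / (1 − 0.5621) = 2.284
Steady-state peak = C₀ × R = 0.907 × 2.284 = 2.072 mg/L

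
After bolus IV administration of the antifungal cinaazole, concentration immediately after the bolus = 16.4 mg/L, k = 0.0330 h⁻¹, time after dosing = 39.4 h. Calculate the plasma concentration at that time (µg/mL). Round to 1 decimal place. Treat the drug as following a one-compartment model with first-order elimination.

C = C₀ · e^(−k·t) = 16.40 × e^(−0.03300 × 39.4)
  = 16.40 × 0.2725 = 4.469 mg/L
(4.469 mg/L = 4.469 µg/mL)

4.5 µg/mL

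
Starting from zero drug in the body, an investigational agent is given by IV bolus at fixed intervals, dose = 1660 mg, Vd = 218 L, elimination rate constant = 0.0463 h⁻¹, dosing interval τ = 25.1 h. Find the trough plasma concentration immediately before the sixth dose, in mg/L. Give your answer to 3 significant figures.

C₀ per dose = Dose / Vd = 1660 / 218 = 7.615 mg/L
Fraction remaining after one interval: r = e^(−kτ) = e^(−0.04630 × 25.1) = 0.3128
Before dose 6, 5 doses have been given (aged 1τ, 2τ, 3τ, 4τ, 5τ).
C_trough = C₀ × (r + r² + … + r^5) = C₀ × r(1−r^5)/(1−r)
        = 7.615 × 0.3128 × (1 − 0.002995) / (1 − 0.3128) = 3.456 mg/L

3.46 mg/L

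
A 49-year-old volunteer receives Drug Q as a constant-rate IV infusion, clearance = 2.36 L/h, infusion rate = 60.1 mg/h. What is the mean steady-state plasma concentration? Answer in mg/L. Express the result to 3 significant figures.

At steady state Css = R₀ / CL = 60.1 / 2.360 = 25.47 mg/L

25.5 mg/L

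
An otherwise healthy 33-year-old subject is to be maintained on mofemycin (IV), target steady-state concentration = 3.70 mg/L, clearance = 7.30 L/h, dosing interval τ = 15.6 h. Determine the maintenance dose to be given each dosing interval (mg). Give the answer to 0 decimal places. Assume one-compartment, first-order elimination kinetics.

At steady state, Dose/τ = Css × CL.
Dose = Css × CL × τ = 3.70 × 7.300 × 15.6 = 421.4 mg

421 mg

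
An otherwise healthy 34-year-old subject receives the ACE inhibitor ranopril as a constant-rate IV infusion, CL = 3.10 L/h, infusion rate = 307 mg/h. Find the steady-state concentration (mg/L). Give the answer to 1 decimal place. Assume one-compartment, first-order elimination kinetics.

99.0 mg/L

At steady state Css = R₀ / CL = 307 / 3.100 = 99.03 mg/L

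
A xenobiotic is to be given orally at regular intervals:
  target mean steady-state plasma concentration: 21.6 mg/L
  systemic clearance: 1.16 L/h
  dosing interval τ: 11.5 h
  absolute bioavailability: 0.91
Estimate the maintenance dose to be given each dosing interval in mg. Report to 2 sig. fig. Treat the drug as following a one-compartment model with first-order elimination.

320 mg

At steady state, F × (Dose/τ) = Css × CL.
Dose = Css × CL × τ / F = 21.6 × 1.160 × 11.5 / 0.91 = 316.6 mg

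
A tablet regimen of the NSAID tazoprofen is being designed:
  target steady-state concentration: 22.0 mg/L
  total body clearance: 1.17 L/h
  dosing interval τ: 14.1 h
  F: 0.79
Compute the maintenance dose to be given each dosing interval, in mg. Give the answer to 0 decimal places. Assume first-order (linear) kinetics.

At steady state, F × (Dose/τ) = Css × CL.
Dose = Css × CL × τ / F = 22.0 × 1.170 × 14.1 / 0.79 = 459.4 mg

459 mg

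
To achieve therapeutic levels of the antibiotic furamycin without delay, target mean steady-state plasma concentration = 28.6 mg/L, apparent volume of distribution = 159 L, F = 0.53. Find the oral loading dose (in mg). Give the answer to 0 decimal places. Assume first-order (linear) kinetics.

8580 mg

LD = Css × Vd / F = 28.6 × 159 / 0.53 = 8580 mg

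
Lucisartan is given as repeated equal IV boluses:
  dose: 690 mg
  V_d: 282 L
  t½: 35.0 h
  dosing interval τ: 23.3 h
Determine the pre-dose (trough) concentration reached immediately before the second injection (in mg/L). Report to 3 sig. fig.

C₀ per dose = Dose / Vd = 690 / 282 = 2.447 mg/L
k = ln2 / t½ = 0.693147 / 35.0 = 0.01980 h⁻¹
Fraction remaining after one interval: r = e^(−kτ) = e^(−0.01980 × 23.3) = 0.6304
Before dose 2, 1 dose has been given (aged 1τ).
C_trough = C₀ × r = 2.447 × 0.6304 = 1.543 mg/L

1.54 mg/L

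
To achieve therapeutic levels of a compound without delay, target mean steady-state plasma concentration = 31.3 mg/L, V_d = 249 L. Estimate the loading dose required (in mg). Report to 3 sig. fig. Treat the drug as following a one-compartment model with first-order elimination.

LD = Css × Vd = 31.3 × 249 = 7794 mg

7790 mg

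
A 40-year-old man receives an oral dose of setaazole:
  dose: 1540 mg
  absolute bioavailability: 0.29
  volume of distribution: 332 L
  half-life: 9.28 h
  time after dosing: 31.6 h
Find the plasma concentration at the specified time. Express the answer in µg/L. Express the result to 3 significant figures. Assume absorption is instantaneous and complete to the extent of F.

127 µg/L

Amount reaching circulation = F × Dose = 0.29 × 1540 = 446.6 mg
C₀ = F·Dose / Vd = 446.6 / 332 = 1.345 mg/L
k = ln2 / t½ = 0.693147 / 9.28 = 0.07469 h⁻¹
C = C₀ · e^(−k·t) = 1.345 × e^(−0.07469 × 31.6)
  = 1.345 × 0.09440 = 0.1270 mg/L
Convert: 0.1270 mg/L × 1000 = 127.0 µg/L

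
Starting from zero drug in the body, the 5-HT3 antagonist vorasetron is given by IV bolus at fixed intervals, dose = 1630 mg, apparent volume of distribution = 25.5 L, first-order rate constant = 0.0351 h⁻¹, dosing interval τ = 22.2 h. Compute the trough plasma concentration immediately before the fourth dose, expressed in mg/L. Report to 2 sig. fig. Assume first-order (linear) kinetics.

C₀ per dose = Dose / Vd = 1630 / 25.5 = 63.92 mg/L
Fraction remaining after one interval: r = e^(−kτ) = e^(−0.03510 × 22.2) = 0.4588
Before dose 4, 3 doses have been given (aged 1τ, 2τ, 3τ).
C_trough = C₀ × (r + r² + … + r^3) = C₀ × r(1−r^3)/(1−r)
        = 63.92 × 0.4588 × (1 − 0.09658) / (1 − 0.4588) = 48.95 mg/L

49 mg/L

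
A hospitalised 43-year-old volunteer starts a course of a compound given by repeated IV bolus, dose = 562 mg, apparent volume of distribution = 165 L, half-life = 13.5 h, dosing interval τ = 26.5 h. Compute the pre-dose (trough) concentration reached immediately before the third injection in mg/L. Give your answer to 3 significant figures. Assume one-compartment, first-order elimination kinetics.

C₀ per dose = Dose / Vd = 562 / 165 = 3.406 mg/L
k = ln2 / t½ = 0.693147 / 13.5 = 0.05134 h⁻¹
Fraction remaining after one interval: r = e^(−kτ) = e^(−0.05134 × 26.5) = 0.2565
Before dose 3, 2 doses have been given (aged 1τ, 2τ).
C_trough = C₀ × (r + r²) = 3.406 × (0.2565 + 0.06579) = 1.098 mg/L

1.10 mg/L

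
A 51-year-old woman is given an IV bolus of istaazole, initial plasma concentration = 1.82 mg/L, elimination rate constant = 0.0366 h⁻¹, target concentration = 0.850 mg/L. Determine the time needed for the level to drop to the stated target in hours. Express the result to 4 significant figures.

20.80 h

t = ln(C₀ / C) / k = ln(1.820 / 0.850) / 0.03660
  = ln(2.141) / 0.03660 = 0.7613 / 0.03660 = 20.80 h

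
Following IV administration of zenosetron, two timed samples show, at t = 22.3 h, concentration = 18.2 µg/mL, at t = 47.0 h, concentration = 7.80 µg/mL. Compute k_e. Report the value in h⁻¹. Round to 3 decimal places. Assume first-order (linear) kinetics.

0.034 h⁻¹

k = ln(C₁/C₂) / (t₂ − t₁) = ln(18.2/7.80) / (47.0 − 22.3)
  = 0.8473 / 24.70 = 0.03430 h⁻¹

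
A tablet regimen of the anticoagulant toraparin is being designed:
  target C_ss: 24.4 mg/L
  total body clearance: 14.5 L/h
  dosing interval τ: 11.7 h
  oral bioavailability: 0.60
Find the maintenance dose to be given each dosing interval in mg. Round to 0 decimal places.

At steady state, F × (Dose/τ) = Css × CL.
Dose = Css × CL × τ / F = 24.4 × 14.50 × 11.7 / 0.60 = 6899 mg

6899 mg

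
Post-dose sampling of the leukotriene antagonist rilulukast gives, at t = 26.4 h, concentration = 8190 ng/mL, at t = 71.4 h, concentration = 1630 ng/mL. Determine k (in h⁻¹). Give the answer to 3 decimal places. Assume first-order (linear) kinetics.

k = ln(C₁/C₂) / (t₂ − t₁) = ln(8190/1630) / (71.4 − 26.4)
  = 1.614 / 45.00 = 0.03587 h⁻¹

0.036 h⁻¹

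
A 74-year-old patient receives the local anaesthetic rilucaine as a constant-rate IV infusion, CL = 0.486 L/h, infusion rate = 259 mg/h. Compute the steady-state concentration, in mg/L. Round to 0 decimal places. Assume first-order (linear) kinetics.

At steady state Css = R₀ / CL = 259 / 0.4860 = 532.9 mg/L

533 mg/L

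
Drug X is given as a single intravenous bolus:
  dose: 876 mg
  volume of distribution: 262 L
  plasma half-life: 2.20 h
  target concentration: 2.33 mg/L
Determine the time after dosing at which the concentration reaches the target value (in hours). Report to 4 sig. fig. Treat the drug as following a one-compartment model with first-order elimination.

C₀ = Dose / Vd = 876.0 / 262 = 3.344 mg/L
k = ln2 / t½ = 0.693147 / 2.20 = 0.3151 h⁻¹
t = ln(C₀ / C) / k = ln(3.344 / 2.33) / 0.3151
  = ln(1.435) / 0.3151 = 0.3612 / 0.3151 = 1.146 h

1.146 h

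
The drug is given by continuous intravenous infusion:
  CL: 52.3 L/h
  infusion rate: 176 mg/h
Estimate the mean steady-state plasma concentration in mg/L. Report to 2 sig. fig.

3.4 mg/L

At steady state Css = R₀ / CL = 176 / 52.30 = 3.365 mg/L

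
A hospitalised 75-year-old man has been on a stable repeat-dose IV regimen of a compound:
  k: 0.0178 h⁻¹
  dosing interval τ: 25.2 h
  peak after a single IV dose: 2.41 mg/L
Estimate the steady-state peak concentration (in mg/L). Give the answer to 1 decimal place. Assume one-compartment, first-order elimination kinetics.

e^(−kτ) = e^(−0.01780 × 25.2) = 0.6385
Accumulation ratio R = 1 / (1 − e^(−kτ)) = 1 / (1 − 0.6385) = 2.766
Steady-state peak = C₀ × R = 2.41 × 2.766 = 6.666 mg/L

6.7 mg/L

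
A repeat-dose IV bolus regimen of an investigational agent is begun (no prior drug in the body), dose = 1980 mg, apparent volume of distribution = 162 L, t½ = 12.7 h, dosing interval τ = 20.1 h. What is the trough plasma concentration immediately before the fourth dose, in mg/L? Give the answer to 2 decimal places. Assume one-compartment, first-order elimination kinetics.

C₀ per dose = Dose / Vd = 1980 / 162 = 12.22 mg/L
k = ln2 / t½ = 0.693147 / 12.7 = 0.05458 h⁻¹
Fraction remaining after one interval: r = e^(−kτ) = e^(−0.05458 × 20.1) = 0.3339
Before dose 4, 3 doses have been given (aged 1τ, 2τ, 3τ).
C_trough = C₀ × (r + r² + … + r^3) = C₀ × r(1−r^3)/(1−r)
        = 12.22 × 0.3339 × (1 − 0.03723) / (1 − 0.3339) = 5.898 mg/L

5.90 mg/L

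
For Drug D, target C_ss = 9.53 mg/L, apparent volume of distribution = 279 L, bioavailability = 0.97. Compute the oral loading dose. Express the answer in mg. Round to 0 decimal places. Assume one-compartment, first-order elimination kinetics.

2741 mg

LD = Css × Vd / F = 9.53 × 279 / 0.97 = 2741 mg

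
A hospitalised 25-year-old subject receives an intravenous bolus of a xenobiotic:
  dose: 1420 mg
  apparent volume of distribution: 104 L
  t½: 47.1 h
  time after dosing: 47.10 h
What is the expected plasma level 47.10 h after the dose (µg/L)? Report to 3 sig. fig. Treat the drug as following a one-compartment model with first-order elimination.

C₀ = Dose / Vd = 1420 / 104 = 13.65 mg/L
k = ln2 / t½ = 0.693147 / 47.1 = 0.01472 h⁻¹
t / t½ = 47.10 / 47.1 = 1 half-lives
C = C₀ × (1/2)^1 = 13.65 × 0.5000 = 6.825 mg/L
Convert: 6.825 mg/L × 1000 = 6825 µg/L

6830 µg/L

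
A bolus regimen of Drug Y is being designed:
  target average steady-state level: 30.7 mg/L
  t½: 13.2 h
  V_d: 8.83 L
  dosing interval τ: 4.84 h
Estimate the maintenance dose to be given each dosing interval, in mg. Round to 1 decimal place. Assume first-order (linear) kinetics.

68.9 mg

k = ln2 / t½ = 0.693147 / 13.2 = 0.05251 h⁻¹
CL = k × Vd = 0.05251 × 8.83 = 0.4637 L/h
At steady state, Dose/τ = Css × CL.
Dose = Css × CL × τ = 30.7 × 0.4637 × 4.84 = 68.90 mg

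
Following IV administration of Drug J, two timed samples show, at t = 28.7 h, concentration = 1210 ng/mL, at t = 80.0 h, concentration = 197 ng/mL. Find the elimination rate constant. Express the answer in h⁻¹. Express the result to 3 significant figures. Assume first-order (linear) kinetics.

k = ln(C₁/C₂) / (t₂ − t₁) = ln(1210/197) / (80.0 − 28.7)
  = 1.815 / 51.30 = 0.03538 h⁻¹

0.0354 h⁻¹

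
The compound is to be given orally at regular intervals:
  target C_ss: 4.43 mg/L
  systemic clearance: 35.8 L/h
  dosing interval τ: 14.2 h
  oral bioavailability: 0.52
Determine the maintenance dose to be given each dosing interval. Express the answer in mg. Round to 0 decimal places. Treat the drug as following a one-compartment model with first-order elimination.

4331 mg

At steady state, F × (Dose/τ) = Css × CL.
Dose = Css × CL × τ / F = 4.43 × 35.80 × 14.2 / 0.52 = 4331 mg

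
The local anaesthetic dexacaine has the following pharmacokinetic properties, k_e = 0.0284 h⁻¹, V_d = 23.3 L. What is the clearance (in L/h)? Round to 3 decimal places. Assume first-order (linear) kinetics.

0.662 L/h

CL = k × Vd = 0.0284 × 23.3 = 0.6617 L/h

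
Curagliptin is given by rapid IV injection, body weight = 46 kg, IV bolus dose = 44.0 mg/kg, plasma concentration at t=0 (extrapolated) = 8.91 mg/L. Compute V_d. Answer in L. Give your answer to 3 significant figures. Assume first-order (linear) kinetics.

Dose = 44.0 × 46 = 2024 mg
Vd = Dose / C₀ = 2024 / 8.91 = 227.2 L

227 L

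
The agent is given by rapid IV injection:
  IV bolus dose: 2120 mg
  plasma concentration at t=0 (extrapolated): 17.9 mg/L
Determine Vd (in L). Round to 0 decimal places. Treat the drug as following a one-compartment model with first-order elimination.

Vd = Dose / C₀ = 2120 / 17.9 = 118.4 L

118 L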